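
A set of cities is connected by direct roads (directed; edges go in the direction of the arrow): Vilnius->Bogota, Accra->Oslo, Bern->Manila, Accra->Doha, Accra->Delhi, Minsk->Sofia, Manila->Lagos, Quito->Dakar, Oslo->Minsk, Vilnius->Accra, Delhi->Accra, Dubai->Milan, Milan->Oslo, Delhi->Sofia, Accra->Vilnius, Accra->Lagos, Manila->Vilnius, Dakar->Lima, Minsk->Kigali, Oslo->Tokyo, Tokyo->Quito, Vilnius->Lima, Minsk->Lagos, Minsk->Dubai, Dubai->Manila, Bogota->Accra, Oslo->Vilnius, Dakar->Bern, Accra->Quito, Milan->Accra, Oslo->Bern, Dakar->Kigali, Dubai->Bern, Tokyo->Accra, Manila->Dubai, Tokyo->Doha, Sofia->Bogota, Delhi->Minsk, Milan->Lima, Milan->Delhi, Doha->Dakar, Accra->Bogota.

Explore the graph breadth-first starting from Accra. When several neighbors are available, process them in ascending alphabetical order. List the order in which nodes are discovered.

Accra -> Bogota -> Delhi -> Doha -> Lagos -> Oslo -> Quito -> Vilnius -> Minsk -> Sofia -> Dakar -> Bern -> Tokyo -> Lima -> Dubai -> Kigali -> Manila -> Milan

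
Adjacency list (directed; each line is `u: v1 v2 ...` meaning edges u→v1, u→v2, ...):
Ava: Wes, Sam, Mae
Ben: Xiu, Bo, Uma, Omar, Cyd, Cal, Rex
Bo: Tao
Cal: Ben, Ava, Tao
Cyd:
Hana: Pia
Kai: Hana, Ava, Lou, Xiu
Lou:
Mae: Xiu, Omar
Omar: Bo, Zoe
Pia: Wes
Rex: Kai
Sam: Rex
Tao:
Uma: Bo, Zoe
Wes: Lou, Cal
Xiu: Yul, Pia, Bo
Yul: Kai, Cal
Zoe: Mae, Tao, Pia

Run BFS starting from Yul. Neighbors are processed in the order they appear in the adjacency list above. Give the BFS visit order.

Yul, Kai, Cal, Hana, Ava, Lou, Xiu, Ben, Tao, Pia, Wes, Sam, Mae, Bo, Uma, Omar, Cyd, Rex, Zoe

Visit Yul; enqueue Kai, Cal → queue [Kai, Cal]
Visit Kai; enqueue Hana, Ava, Lou, Xiu → queue [Cal, Hana, Ava, Lou, Xiu]
Visit Cal; enqueue Ben, Tao → queue [Hana, Ava, Lou, Xiu, Ben, Tao]
Visit Hana; enqueue Pia → queue [Ava, Lou, Xiu, Ben, Tao, Pia]
Visit Ava; enqueue Wes, Sam, Mae → queue [Lou, Xiu, Ben, Tao, Pia, Wes, Sam, Mae]
Visit Lou → queue [Xiu, Ben, Tao, Pia, Wes, Sam, Mae]
Visit Xiu; enqueue Bo → queue [Ben, Tao, Pia, Wes, Sam, Mae, Bo]
Visit Ben; enqueue Uma, Omar, Cyd, Rex → queue [Tao, Pia, Wes, Sam, Mae, Bo, Uma, Omar, Cyd, Rex]
Visit Tao → queue [Pia, Wes, Sam, Mae, Bo, Uma, Omar, Cyd, Rex]
Visit Pia → queue [Wes, Sam, Mae, Bo, Uma, Omar, Cyd, Rex]
Visit Wes → queue [Sam, Mae, Bo, Uma, Omar, Cyd, Rex]
Visit Sam → queue [Mae, Bo, Uma, Omar, Cyd, Rex]
Visit Mae → queue [Bo, Uma, Omar, Cyd, Rex]
Visit Bo → queue [Uma, Omar, Cyd, Rex]
Visit Uma; enqueue Zoe → queue [Omar, Cyd, Rex, Zoe]
Visit Omar → queue [Cyd, Rex, Zoe]
Visit Cyd → queue [Rex, Zoe]
Visit Rex → queue [Zoe]
Visit Zoe → queue []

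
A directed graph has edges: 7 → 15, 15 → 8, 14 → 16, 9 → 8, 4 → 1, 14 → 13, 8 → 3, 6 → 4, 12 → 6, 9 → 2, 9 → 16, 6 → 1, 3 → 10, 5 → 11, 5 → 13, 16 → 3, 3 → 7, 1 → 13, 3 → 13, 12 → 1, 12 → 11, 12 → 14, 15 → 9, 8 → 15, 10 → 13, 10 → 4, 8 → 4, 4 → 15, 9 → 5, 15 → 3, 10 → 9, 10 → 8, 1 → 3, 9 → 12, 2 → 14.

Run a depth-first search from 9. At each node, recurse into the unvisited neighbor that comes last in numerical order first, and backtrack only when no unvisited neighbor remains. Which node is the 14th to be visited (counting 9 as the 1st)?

6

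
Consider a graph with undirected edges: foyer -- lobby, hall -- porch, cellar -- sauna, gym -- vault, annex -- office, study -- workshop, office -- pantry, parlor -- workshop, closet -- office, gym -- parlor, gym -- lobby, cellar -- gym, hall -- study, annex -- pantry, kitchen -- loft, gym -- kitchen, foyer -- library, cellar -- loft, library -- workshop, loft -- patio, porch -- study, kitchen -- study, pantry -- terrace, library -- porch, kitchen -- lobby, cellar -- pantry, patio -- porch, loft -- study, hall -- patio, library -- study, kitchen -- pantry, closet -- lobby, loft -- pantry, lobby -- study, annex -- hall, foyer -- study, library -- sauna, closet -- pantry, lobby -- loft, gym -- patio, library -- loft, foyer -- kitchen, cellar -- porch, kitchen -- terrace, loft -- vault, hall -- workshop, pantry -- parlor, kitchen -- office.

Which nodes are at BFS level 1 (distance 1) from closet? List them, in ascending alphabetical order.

lobby, office, pantry

Level 0: closet
Level 1: lobby, office, pantry
Level 2: annex, cellar, foyer, gym, kitchen, loft, parlor, study, terrace
Level 3: hall, library, patio, porch, sauna, vault, workshop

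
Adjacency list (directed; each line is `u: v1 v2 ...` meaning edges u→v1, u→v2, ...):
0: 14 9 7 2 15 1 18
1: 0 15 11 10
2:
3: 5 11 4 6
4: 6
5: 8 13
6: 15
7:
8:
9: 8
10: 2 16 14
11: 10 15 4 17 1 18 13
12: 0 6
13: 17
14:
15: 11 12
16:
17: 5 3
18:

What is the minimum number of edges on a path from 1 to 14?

Level 0: 1
Level 1: 0, 10, 11, 15
Level 2: 2, 4, 7, 9, 12, 13, 14, 16, 17, 18
Level 3: 3, 5, 6, 8
14 first appears at level 2.

2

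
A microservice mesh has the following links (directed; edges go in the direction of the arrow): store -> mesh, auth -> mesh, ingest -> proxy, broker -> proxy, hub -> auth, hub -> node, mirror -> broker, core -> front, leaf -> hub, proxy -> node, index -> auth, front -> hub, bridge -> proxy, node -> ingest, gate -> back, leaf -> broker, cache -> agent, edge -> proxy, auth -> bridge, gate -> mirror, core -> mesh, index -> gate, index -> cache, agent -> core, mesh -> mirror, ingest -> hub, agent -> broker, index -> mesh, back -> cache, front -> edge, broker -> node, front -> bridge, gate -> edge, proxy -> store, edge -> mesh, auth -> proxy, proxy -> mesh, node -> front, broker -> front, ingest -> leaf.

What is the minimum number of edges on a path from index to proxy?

2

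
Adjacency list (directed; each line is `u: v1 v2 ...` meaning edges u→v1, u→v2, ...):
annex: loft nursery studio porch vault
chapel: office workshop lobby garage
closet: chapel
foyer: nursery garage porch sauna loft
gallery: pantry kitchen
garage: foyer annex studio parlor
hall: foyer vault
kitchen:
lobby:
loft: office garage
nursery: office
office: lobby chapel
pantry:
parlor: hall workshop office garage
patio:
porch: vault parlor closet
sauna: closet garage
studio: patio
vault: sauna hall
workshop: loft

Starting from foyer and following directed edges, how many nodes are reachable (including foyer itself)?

17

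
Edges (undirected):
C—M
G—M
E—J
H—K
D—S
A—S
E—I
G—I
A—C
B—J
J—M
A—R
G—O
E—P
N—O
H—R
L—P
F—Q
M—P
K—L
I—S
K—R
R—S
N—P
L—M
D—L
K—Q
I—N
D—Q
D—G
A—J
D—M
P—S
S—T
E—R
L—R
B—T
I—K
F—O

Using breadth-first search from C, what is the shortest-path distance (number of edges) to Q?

Level 0: C
Level 1: A, M
Level 2: D, G, J, L, P, R, S
Level 3: B, E, H, I, K, N, O, Q, T
Level 4: F
Q first appears at level 3.

3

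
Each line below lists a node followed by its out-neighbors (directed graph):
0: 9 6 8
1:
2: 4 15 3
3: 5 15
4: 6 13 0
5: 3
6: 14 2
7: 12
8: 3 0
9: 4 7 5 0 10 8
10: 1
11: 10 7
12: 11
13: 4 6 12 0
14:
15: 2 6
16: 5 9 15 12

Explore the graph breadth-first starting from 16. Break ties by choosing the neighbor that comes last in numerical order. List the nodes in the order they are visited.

Visit 16; enqueue 15, 12, 9, 5 → queue [15, 12, 9, 5]
Visit 15; enqueue 6, 2 → queue [12, 9, 5, 6, 2]
Visit 12; enqueue 11 → queue [9, 5, 6, 2, 11]
Visit 9; enqueue 10, 8, 7, 4, 0 → queue [5, 6, 2, 11, 10, 8, 7, 4, 0]
Visit 5; enqueue 3 → queue [6, 2, 11, 10, 8, 7, 4, 0, 3]
Visit 6; enqueue 14 → queue [2, 11, 10, 8, 7, 4, 0, 3, 14]
Visit 2 → queue [11, 10, 8, 7, 4, 0, 3, 14]
Visit 11 → queue [10, 8, 7, 4, 0, 3, 14]
Visit 10; enqueue 1 → queue [8, 7, 4, 0, 3, 14, 1]
Visit 8 → queue [7, 4, 0, 3, 14, 1]
Visit 7 → queue [4, 0, 3, 14, 1]
Visit 4; enqueue 13 → queue [0, 3, 14, 1, 13]
Visit 0 → queue [3, 14, 1, 13]
Visit 3 → queue [14, 1, 13]
Visit 14 → queue [1, 13]
Visit 1 → queue [13]
Visit 13 → queue []

16, 15, 12, 9, 5, 6, 2, 11, 10, 8, 7, 4, 0, 3, 14, 1, 13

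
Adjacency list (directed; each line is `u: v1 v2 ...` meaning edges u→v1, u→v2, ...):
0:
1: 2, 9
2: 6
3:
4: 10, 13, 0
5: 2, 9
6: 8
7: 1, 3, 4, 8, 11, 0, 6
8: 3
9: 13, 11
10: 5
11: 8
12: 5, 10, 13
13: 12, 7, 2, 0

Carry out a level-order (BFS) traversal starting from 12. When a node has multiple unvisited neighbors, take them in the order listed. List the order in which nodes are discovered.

12 -> 5 -> 10 -> 13 -> 2 -> 9 -> 7 -> 0 -> 6 -> 11 -> 1 -> 3 -> 4 -> 8

Visit 12; enqueue 5, 10, 13 → queue [5, 10, 13]
Visit 5; enqueue 2, 9 → queue [10, 13, 2, 9]
Visit 10 → queue [13, 2, 9]
Visit 13; enqueue 7, 0 → queue [2, 9, 7, 0]
Visit 2; enqueue 6 → queue [9, 7, 0, 6]
Visit 9; enqueue 11 → queue [7, 0, 6, 11]
Visit 7; enqueue 1, 3, 4, 8 → queue [0, 6, 11, 1, 3, 4, 8]
Visit 0 → queue [6, 11, 1, 3, 4, 8]
Visit 6 → queue [11, 1, 3, 4, 8]
Visit 11 → queue [1, 3, 4, 8]
Visit 1 → queue [3, 4, 8]
Visit 3 → queue [4, 8]
Visit 4 → queue [8]
Visit 8 → queue []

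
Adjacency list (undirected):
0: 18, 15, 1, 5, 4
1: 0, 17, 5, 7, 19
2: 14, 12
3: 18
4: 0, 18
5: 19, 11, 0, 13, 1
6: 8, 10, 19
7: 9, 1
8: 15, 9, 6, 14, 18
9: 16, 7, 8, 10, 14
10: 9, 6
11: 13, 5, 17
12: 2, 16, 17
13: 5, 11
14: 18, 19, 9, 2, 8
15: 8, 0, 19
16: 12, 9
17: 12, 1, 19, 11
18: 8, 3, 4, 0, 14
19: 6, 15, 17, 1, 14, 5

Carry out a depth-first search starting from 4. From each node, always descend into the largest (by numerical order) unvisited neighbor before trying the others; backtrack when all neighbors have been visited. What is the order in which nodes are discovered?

Visit 4
4 → 18
18 → 14
14 → 19
19 → 17
17 → 12
12 → 16
16 → 9
9 → 10
10 → 6
6 → 8
8 → 15
15 → 0
0 → 5
5 → 13
13 → 11
5 → 1
1 → 7
12 → 2
18 → 3

4 → 18 → 14 → 19 → 17 → 12 → 16 → 9 → 10 → 6 → 8 → 15 → 0 → 5 → 13 → 11 → 1 → 7 → 2 → 3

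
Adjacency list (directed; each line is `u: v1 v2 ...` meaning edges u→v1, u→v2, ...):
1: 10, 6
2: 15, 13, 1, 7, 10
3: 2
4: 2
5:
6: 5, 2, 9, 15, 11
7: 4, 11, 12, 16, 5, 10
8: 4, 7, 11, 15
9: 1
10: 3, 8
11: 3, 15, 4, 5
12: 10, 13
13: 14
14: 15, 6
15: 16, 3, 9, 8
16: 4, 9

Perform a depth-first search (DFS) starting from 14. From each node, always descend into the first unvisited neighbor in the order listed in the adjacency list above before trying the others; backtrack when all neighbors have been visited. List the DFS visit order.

14, 15, 16, 4, 2, 13, 1, 10, 3, 8, 7, 11, 5, 12, 6, 9

Visit 14
14 → 15
15 → 16
16 → 4
4 → 2
2 → 13
2 → 1
1 → 10
10 → 3
10 → 8
8 → 7
7 → 11
11 → 5
7 → 12
1 → 6
6 → 9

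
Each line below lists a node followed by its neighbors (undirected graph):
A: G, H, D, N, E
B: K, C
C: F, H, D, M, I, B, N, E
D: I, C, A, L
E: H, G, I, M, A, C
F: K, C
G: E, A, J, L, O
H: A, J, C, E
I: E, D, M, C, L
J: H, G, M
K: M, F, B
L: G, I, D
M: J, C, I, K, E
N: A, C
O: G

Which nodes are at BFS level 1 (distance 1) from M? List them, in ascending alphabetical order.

C, E, I, J, K

Level 0: M
Level 1: C, E, I, J, K
Level 2: A, B, D, F, G, H, L, N
Level 3: O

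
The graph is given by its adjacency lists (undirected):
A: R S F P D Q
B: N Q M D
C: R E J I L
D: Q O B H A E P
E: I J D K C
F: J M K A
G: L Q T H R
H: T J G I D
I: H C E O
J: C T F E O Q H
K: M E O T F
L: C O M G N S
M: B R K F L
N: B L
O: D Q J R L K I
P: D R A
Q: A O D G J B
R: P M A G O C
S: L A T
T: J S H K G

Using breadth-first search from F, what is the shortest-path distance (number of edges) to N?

Level 0: F
Level 1: A, J, K, M
Level 2: B, C, D, E, H, L, O, P, Q, R, S, T
Level 3: G, I, N
N first appears at level 3.

3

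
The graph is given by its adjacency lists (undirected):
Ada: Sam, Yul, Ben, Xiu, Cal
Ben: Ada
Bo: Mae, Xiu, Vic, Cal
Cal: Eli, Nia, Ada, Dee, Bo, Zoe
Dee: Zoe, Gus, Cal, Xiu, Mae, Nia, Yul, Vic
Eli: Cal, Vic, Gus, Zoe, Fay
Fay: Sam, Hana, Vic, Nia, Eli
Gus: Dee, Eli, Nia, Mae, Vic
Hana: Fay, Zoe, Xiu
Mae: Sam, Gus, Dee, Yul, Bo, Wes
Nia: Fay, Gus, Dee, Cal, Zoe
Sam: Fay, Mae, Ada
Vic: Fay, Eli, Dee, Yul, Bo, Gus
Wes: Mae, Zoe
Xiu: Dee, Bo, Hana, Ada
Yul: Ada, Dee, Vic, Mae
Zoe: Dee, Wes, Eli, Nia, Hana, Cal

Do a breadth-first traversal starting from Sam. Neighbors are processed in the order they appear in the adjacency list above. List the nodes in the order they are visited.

Sam -> Fay -> Mae -> Ada -> Hana -> Vic -> Nia -> Eli -> Gus -> Dee -> Yul -> Bo -> Wes -> Ben -> Xiu -> Cal -> Zoe

Visit Sam; enqueue Fay, Mae, Ada → queue [Fay, Mae, Ada]
Visit Fay; enqueue Hana, Vic, Nia, Eli → queue [Mae, Ada, Hana, Vic, Nia, Eli]
Visit Mae; enqueue Gus, Dee, Yul, Bo, Wes → queue [Ada, Hana, Vic, Nia, Eli, Gus, Dee, Yul, Bo, Wes]
Visit Ada; enqueue Ben, Xiu, Cal → queue [Hana, Vic, Nia, Eli, Gus, Dee, Yul, Bo, Wes, Ben, Xiu, Cal]
Visit Hana; enqueue Zoe → queue [Vic, Nia, Eli, Gus, Dee, Yul, Bo, Wes, Ben, Xiu, Cal, Zoe]
Visit Vic → queue [Nia, Eli, Gus, Dee, Yul, Bo, Wes, Ben, Xiu, Cal, Zoe]
Visit Nia → queue [Eli, Gus, Dee, Yul, Bo, Wes, Ben, Xiu, Cal, Zoe]
Visit Eli → queue [Gus, Dee, Yul, Bo, Wes, Ben, Xiu, Cal, Zoe]
Visit Gus → queue [Dee, Yul, Bo, Wes, Ben, Xiu, Cal, Zoe]
Visit Dee → queue [Yul, Bo, Wes, Ben, Xiu, Cal, Zoe]
Visit Yul → queue [Bo, Wes, Ben, Xiu, Cal, Zoe]
Visit Bo → queue [Wes, Ben, Xiu, Cal, Zoe]
Visit Wes → queue [Ben, Xiu, Cal, Zoe]
Visit Ben → queue [Xiu, Cal, Zoe]
Visit Xiu → queue [Cal, Zoe]
Visit Cal → queue [Zoe]
Visit Zoe → queue []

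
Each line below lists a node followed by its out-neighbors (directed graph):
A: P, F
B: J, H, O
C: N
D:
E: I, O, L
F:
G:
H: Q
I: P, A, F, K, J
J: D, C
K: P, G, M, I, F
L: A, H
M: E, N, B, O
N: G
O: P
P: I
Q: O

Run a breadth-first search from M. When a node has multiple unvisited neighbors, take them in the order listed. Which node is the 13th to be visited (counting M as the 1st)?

Visit M; enqueue E, N, B, O → queue [E, N, B, O]
Visit E; enqueue I, L → queue [N, B, O, I, L]
Visit N; enqueue G → queue [B, O, I, L, G]
Visit B; enqueue J, H → queue [O, I, L, G, J, H]
Visit O; enqueue P → queue [I, L, G, J, H, P]
Visit I; enqueue A, F, K → queue [L, G, J, H, P, A, F, K]
Visit L → queue [G, J, H, P, A, F, K]
Visit G → queue [J, H, P, A, F, K]
Visit J; enqueue D, C → queue [H, P, A, F, K, D, C]
Visit H; enqueue Q → queue [P, A, F, K, D, C, Q]
Visit P → queue [A, F, K, D, C, Q]
Visit A → queue [F, K, D, C, Q]
Visit F → queue [K, D, C, Q]
Visit K → queue [D, C, Q]
Visit D → queue [C, Q]
Visit C → queue [Q]
Visit Q → queue []

Visit order: M, E, N, B, O, I, L, G, J, H, P, A, F, K, D, C, Q

F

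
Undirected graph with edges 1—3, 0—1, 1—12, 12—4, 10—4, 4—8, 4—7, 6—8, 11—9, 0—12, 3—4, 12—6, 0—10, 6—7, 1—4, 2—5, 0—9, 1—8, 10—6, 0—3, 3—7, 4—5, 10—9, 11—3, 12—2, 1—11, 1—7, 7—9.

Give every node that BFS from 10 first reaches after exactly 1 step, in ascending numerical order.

0, 4, 6, 9

Level 0: 10
Level 1: 0, 4, 6, 9
Level 2: 1, 3, 5, 7, 8, 11, 12
Level 3: 2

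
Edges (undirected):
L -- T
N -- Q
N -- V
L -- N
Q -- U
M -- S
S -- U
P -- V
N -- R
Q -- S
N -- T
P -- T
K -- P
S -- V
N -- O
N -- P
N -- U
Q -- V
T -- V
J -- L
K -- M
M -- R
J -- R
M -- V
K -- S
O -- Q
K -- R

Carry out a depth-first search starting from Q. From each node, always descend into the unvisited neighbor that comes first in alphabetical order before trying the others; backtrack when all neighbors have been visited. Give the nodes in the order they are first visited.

Q → N → L → J → R → K → M → S → U → V → P → T → O

Visit Q
Q → N
N → L
L → J
J → R
R → K
K → M
M → S
S → U
S → V
V → P
P → T
N → O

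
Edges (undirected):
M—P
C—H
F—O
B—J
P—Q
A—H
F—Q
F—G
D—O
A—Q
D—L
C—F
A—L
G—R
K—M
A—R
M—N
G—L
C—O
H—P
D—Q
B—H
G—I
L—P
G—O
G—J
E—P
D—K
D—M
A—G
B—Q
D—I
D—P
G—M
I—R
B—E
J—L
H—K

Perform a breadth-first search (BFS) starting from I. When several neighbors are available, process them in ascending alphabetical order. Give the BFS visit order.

I → D → G → R → K → L → M → O → P → Q → A → F → J → H → N → C → E → B

Visit I; enqueue D, G, R → queue [D, G, R]
Visit D; enqueue K, L, M, O, P, Q → queue [G, R, K, L, M, O, P, Q]
Visit G; enqueue A, F, J → queue [R, K, L, M, O, P, Q, A, F, J]
Visit R → queue [K, L, M, O, P, Q, A, F, J]
Visit K; enqueue H → queue [L, M, O, P, Q, A, F, J, H]
Visit L → queue [M, O, P, Q, A, F, J, H]
Visit M; enqueue N → queue [O, P, Q, A, F, J, H, N]
Visit O; enqueue C → queue [P, Q, A, F, J, H, N, C]
Visit P; enqueue E → queue [Q, A, F, J, H, N, C, E]
Visit Q; enqueue B → queue [A, F, J, H, N, C, E, B]
Visit A → queue [F, J, H, N, C, E, B]
Visit F → queue [J, H, N, C, E, B]
Visit J → queue [H, N, C, E, B]
Visit H → queue [N, C, E, B]
Visit N → queue [C, E, B]
Visit C → queue [E, B]
Visit E → queue [B]
Visit B → queue []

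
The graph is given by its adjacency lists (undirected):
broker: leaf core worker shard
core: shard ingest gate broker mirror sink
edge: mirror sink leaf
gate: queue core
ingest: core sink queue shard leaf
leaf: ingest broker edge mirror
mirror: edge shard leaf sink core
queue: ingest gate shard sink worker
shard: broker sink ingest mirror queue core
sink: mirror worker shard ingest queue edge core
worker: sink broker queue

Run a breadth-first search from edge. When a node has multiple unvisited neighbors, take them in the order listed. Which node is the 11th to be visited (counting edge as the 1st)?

Visit edge; enqueue mirror, sink, leaf → queue [mirror, sink, leaf]
Visit mirror; enqueue shard, core → queue [sink, leaf, shard, core]
Visit sink; enqueue worker, ingest, queue → queue [leaf, shard, core, worker, ingest, queue]
Visit leaf; enqueue broker → queue [shard, core, worker, ingest, queue, broker]
Visit shard → queue [core, worker, ingest, queue, broker]
Visit core; enqueue gate → queue [worker, ingest, queue, broker, gate]
Visit worker → queue [ingest, queue, broker, gate]
Visit ingest → queue [queue, broker, gate]
Visit queue → queue [broker, gate]
Visit broker → queue [gate]
Visit gate → queue []

Visit order: edge, mirror, sink, leaf, shard, core, worker, ingest, queue, broker, gate

gate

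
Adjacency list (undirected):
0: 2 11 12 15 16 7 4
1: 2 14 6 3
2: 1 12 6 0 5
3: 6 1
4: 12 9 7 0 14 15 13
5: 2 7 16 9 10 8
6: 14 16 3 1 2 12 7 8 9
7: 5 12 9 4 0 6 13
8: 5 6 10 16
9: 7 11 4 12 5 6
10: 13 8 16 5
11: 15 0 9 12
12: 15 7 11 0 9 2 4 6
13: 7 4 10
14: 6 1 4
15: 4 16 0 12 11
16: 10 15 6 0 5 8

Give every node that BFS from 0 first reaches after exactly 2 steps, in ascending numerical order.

1, 5, 6, 8, 9, 10, 13, 14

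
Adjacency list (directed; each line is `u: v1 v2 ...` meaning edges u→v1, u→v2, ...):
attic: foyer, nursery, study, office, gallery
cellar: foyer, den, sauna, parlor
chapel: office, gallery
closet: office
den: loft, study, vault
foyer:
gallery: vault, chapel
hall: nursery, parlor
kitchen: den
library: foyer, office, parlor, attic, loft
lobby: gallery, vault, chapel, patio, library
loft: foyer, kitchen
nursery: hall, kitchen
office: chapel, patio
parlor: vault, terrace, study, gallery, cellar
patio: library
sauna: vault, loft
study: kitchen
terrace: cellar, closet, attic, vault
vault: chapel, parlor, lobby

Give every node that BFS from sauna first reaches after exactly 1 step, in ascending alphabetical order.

Level 0: sauna
Level 1: loft, vault
Level 2: chapel, foyer, kitchen, lobby, parlor
Level 3: cellar, den, gallery, library, office, patio, study, terrace
Level 4: attic, closet
Level 5: nursery
Level 6: hall

loft, vault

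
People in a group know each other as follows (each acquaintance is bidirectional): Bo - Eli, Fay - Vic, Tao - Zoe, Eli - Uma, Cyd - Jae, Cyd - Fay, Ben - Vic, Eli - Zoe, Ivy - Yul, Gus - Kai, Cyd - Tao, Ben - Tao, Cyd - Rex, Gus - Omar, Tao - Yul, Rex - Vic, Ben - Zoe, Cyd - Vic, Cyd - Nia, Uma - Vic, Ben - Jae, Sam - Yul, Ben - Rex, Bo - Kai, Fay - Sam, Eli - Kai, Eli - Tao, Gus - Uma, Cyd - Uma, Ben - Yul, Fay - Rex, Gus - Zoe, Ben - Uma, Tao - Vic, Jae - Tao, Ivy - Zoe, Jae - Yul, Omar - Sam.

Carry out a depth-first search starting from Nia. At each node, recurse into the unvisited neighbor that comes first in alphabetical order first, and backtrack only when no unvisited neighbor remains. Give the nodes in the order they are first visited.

Nia, Cyd, Fay, Rex, Ben, Jae, Tao, Eli, Bo, Kai, Gus, Omar, Sam, Yul, Ivy, Zoe, Uma, Vic

Visit Nia
Nia → Cyd
Cyd → Fay
Fay → Rex
Rex → Ben
Ben → Jae
Jae → Tao
Tao → Eli
Eli → Bo
Bo → Kai
Kai → Gus
Gus → Omar
Omar → Sam
Sam → Yul
Yul → Ivy
Ivy → Zoe
Gus → Uma
Uma → Vic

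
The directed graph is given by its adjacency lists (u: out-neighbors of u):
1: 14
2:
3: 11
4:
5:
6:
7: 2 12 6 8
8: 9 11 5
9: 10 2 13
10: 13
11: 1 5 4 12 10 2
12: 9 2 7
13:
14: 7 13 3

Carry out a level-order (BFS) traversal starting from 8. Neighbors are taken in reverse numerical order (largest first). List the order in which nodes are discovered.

8, 11, 9, 5, 12, 10, 4, 2, 1, 13, 7, 14, 6, 3

Visit 8; enqueue 11, 9, 5 → queue [11, 9, 5]
Visit 11; enqueue 12, 10, 4, 2, 1 → queue [9, 5, 12, 10, 4, 2, 1]
Visit 9; enqueue 13 → queue [5, 12, 10, 4, 2, 1, 13]
Visit 5 → queue [12, 10, 4, 2, 1, 13]
Visit 12; enqueue 7 → queue [10, 4, 2, 1, 13, 7]
Visit 10 → queue [4, 2, 1, 13, 7]
Visit 4 → queue [2, 1, 13, 7]
Visit 2 → queue [1, 13, 7]
Visit 1; enqueue 14 → queue [13, 7, 14]
Visit 13 → queue [7, 14]
Visit 7; enqueue 6 → queue [14, 6]
Visit 14; enqueue 3 → queue [6, 3]
Visit 6 → queue [3]
Visit 3 → queue []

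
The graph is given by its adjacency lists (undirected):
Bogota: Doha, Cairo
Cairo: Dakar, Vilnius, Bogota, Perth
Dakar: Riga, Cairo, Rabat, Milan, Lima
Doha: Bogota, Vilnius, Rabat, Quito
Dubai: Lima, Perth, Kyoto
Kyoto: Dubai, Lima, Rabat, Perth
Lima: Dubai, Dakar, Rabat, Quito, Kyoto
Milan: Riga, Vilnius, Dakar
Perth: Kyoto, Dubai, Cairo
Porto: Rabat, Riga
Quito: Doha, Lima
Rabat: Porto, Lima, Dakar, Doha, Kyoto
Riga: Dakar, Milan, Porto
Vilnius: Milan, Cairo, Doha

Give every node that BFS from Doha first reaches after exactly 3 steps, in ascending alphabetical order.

Level 0: Doha
Level 1: Bogota, Quito, Rabat, Vilnius
Level 2: Cairo, Dakar, Kyoto, Lima, Milan, Porto
Level 3: Dubai, Perth, Riga

Dubai, Perth, Riga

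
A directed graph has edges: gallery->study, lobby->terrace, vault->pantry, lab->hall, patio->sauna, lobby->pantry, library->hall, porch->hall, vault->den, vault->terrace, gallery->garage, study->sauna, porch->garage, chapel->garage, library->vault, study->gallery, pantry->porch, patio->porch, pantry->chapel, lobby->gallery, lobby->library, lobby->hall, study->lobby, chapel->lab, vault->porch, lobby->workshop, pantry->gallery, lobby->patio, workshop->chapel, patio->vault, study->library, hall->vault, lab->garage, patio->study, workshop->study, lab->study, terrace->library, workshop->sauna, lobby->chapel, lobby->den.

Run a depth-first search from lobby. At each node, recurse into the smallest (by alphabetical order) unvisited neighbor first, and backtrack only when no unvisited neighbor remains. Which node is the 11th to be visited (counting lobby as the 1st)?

library

Visit lobby
lobby → chapel
chapel → garage
chapel → lab
lab → hall
hall → vault
vault → den
vault → pantry
pantry → gallery
gallery → study
study → library
study → sauna
pantry → porch
vault → terrace
lobby → patio
lobby → workshop

Visit order: lobby, chapel, garage, lab, hall, vault, den, pantry, gallery, study, library, sauna, porch, terrace, patio, workshop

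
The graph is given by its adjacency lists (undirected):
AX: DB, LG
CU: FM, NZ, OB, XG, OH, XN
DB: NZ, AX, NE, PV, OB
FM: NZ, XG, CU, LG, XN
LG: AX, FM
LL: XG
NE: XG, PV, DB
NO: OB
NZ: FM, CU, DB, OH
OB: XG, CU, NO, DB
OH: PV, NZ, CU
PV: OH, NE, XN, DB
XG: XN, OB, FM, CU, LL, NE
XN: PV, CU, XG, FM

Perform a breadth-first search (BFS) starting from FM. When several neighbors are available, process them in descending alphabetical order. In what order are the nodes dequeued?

Visit FM; enqueue XN, XG, NZ, LG, CU → queue [XN, XG, NZ, LG, CU]
Visit XN; enqueue PV → queue [XG, NZ, LG, CU, PV]
Visit XG; enqueue OB, NE, LL → queue [NZ, LG, CU, PV, OB, NE, LL]
Visit NZ; enqueue OH, DB → queue [LG, CU, PV, OB, NE, LL, OH, DB]
Visit LG; enqueue AX → queue [CU, PV, OB, NE, LL, OH, DB, AX]
Visit CU → queue [PV, OB, NE, LL, OH, DB, AX]
Visit PV → queue [OB, NE, LL, OH, DB, AX]
Visit OB; enqueue NO → queue [NE, LL, OH, DB, AX, NO]
Visit NE → queue [LL, OH, DB, AX, NO]
Visit LL → queue [OH, DB, AX, NO]
Visit OH → queue [DB, AX, NO]
Visit DB → queue [AX, NO]
Visit AX → queue [NO]
Visit NO → queue []

FM XN XG NZ LG CU PV OB NE LL OH DB AX NO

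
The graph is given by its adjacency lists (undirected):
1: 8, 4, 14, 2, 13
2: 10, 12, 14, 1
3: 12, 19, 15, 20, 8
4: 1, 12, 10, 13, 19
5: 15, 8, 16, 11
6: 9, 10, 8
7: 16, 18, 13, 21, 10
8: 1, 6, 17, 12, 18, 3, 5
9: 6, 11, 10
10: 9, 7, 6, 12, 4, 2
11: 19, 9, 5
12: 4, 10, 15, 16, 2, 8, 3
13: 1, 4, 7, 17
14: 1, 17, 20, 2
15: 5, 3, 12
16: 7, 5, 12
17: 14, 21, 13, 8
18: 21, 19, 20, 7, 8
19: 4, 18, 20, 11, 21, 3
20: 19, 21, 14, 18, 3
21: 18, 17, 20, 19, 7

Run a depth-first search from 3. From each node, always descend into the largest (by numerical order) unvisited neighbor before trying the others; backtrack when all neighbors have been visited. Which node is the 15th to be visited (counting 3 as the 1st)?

10

Visit 3
3 → 20
20 → 21
21 → 19
19 → 18
18 → 8
8 → 17
17 → 14
14 → 2
2 → 12
12 → 16
16 → 7
7 → 13
13 → 4
4 → 10
10 → 9
9 → 11
11 → 5
5 → 15
9 → 6
4 → 1

Visit order: 3, 20, 21, 19, 18, 8, 17, 14, 2, 12, 16, 7, 13, 4, 10, 9, 11, 5, 15, 6, 1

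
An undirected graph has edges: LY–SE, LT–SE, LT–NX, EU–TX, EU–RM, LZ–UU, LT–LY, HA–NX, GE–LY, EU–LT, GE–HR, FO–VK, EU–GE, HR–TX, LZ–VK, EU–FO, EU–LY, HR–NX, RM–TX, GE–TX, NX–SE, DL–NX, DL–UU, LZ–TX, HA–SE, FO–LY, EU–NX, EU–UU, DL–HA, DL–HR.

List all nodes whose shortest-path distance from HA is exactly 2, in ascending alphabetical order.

EU, HR, LT, LY, UU

Level 0: HA
Level 1: DL, NX, SE
Level 2: EU, HR, LT, LY, UU
Level 3: FO, GE, LZ, RM, TX
Level 4: VK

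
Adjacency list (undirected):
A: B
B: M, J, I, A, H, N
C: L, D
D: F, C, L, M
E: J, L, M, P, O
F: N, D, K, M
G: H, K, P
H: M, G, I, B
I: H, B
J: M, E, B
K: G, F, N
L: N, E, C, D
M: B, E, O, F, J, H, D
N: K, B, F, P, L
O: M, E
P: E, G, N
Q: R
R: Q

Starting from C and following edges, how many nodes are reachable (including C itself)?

BFS from C visits: C, L, D, N, E, F, M, K, B, P, J, O, H, G, I, A
Reachable nodes: 16 of 18 total.

16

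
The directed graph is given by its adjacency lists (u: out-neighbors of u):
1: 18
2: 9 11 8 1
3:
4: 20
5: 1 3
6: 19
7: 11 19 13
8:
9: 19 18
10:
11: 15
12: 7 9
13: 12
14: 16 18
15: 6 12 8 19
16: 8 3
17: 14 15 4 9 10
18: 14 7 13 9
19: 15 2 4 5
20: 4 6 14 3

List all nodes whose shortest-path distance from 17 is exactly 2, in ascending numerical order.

6, 8, 12, 16, 18, 19, 20

Level 0: 17
Level 1: 4, 9, 10, 14, 15
Level 2: 6, 8, 12, 16, 18, 19, 20
Level 3: 2, 3, 5, 7, 13
Level 4: 1, 11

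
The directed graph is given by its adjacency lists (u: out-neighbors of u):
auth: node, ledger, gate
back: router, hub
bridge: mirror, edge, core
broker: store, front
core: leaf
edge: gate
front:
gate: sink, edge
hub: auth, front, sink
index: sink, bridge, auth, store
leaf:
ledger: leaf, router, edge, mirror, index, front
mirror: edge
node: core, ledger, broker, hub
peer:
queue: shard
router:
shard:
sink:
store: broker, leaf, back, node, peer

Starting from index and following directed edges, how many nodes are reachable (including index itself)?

BFS from index visits: index, sink, bridge, auth, store, mirror, edge, core, node, ledger, gate, broker, leaf, back, peer, hub, router, front
Reachable nodes: 18 of 20 total.

18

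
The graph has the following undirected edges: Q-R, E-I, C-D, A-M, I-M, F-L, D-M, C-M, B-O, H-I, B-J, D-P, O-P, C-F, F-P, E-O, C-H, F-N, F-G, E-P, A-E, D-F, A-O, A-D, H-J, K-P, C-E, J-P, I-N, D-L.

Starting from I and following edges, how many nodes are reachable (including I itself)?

16

BFS from I visits: I, N, M, H, E, F, D, C, A, J, P, O, L, G, B, K
Reachable nodes: 16 of 18 total.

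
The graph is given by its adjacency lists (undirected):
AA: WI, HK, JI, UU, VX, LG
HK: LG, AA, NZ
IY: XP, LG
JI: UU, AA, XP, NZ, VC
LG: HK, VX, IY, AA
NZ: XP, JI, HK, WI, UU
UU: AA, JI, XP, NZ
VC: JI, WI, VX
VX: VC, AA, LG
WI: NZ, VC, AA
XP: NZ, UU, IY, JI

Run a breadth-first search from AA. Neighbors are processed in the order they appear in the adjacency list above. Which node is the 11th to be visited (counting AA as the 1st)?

Visit AA; enqueue WI, HK, JI, UU, VX, LG → queue [WI, HK, JI, UU, VX, LG]
Visit WI; enqueue NZ, VC → queue [HK, JI, UU, VX, LG, NZ, VC]
Visit HK → queue [JI, UU, VX, LG, NZ, VC]
Visit JI; enqueue XP → queue [UU, VX, LG, NZ, VC, XP]
Visit UU → queue [VX, LG, NZ, VC, XP]
Visit VX → queue [LG, NZ, VC, XP]
Visit LG; enqueue IY → queue [NZ, VC, XP, IY]
Visit NZ → queue [VC, XP, IY]
Visit VC → queue [XP, IY]
Visit XP → queue [IY]
Visit IY → queue []

Visit order: AA, WI, HK, JI, UU, VX, LG, NZ, VC, XP, IY

IY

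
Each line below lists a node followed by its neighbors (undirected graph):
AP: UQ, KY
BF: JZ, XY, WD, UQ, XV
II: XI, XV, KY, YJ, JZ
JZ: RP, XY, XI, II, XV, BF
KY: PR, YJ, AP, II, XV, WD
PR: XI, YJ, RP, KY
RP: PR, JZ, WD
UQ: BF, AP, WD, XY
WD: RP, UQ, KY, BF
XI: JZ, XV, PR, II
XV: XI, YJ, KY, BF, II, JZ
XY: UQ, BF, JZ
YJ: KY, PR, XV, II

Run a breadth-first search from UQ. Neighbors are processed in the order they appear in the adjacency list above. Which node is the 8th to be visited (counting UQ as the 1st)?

Visit UQ; enqueue BF, AP, WD, XY → queue [BF, AP, WD, XY]
Visit BF; enqueue JZ, XV → queue [AP, WD, XY, JZ, XV]
Visit AP; enqueue KY → queue [WD, XY, JZ, XV, KY]
Visit WD; enqueue RP → queue [XY, JZ, XV, KY, RP]
Visit XY → queue [JZ, XV, KY, RP]
Visit JZ; enqueue XI, II → queue [XV, KY, RP, XI, II]
Visit XV; enqueue YJ → queue [KY, RP, XI, II, YJ]
Visit KY; enqueue PR → queue [RP, XI, II, YJ, PR]
Visit RP → queue [XI, II, YJ, PR]
Visit XI → queue [II, YJ, PR]
Visit II → queue [YJ, PR]
Visit YJ → queue [PR]
Visit PR → queue []

Visit order: UQ, BF, AP, WD, XY, JZ, XV, KY, RP, XI, II, YJ, PR

KY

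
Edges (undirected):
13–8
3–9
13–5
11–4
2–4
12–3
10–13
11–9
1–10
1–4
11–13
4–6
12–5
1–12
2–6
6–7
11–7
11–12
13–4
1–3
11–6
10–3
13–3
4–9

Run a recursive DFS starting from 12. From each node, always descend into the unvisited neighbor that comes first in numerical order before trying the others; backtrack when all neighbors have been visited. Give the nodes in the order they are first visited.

Visit 12
12 → 1
1 → 3
3 → 9
9 → 4
4 → 2
2 → 6
6 → 7
7 → 11
11 → 13
13 → 5
13 → 8
13 → 10

12, 1, 3, 9, 4, 2, 6, 7, 11, 13, 5, 8, 10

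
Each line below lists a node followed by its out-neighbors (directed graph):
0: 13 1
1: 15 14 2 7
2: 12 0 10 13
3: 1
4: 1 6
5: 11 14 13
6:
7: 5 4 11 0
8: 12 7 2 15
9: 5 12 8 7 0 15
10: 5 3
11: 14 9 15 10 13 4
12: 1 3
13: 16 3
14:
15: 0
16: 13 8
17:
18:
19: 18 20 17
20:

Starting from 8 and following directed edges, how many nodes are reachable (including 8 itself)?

BFS from 8 visits: 8, 2, 7, 12, 15, 0, 10, 13, 4, 5, 11, 1, 3, 16, 6, 14, 9
Reachable nodes: 17 of 21 total.

17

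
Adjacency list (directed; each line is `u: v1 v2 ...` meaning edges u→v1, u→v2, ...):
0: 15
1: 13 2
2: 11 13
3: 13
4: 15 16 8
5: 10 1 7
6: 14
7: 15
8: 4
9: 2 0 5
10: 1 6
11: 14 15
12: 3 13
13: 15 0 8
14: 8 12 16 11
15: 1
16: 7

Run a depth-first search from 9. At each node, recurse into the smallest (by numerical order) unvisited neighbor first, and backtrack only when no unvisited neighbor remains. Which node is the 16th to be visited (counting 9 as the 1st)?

10

Visit 9
9 → 0
0 → 15
15 → 1
1 → 2
2 → 11
11 → 14
14 → 8
8 → 4
4 → 16
16 → 7
14 → 12
12 → 3
3 → 13
9 → 5
5 → 10
10 → 6

Visit order: 9, 0, 15, 1, 2, 11, 14, 8, 4, 16, 7, 12, 3, 13, 5, 10, 6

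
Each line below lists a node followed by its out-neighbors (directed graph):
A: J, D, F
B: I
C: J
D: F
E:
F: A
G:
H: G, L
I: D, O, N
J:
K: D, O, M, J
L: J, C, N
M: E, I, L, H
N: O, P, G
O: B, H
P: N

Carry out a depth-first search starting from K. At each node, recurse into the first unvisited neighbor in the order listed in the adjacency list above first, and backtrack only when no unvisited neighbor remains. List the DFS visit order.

Visit K
K → D
D → F
F → A
A → J
K → O
O → B
B → I
I → N
N → P
N → G
O → H
H → L
L → C
K → M
M → E

K D F A J O B I N P G H L C M E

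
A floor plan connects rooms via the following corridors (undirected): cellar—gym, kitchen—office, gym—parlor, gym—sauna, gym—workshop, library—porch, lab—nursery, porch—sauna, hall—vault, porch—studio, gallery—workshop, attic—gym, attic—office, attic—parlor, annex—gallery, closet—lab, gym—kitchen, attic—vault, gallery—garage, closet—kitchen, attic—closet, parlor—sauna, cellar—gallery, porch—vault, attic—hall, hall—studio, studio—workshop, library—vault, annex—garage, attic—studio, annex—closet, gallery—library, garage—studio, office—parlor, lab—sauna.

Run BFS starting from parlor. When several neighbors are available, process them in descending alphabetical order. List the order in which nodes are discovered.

parlor → sauna → office → gym → attic → porch → lab → kitchen → workshop → cellar → vault → studio → hall → closet → library → nursery → gallery → garage → annex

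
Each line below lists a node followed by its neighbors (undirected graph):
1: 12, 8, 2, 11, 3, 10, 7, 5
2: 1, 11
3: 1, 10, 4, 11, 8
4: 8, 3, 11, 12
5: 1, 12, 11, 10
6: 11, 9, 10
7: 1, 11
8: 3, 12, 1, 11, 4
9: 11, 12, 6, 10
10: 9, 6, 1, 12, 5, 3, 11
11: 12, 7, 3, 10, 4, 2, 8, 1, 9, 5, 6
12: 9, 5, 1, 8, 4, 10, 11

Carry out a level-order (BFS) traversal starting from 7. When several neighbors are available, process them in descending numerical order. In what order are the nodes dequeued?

Visit 7; enqueue 11, 1 → queue [11, 1]
Visit 11; enqueue 12, 10, 9, 8, 6, 5, 4, 3, 2 → queue [1, 12, 10, 9, 8, 6, 5, 4, 3, 2]
Visit 1 → queue [12, 10, 9, 8, 6, 5, 4, 3, 2]
Visit 12 → queue [10, 9, 8, 6, 5, 4, 3, 2]
Visit 10 → queue [9, 8, 6, 5, 4, 3, 2]
Visit 9 → queue [8, 6, 5, 4, 3, 2]
Visit 8 → queue [6, 5, 4, 3, 2]
Visit 6 → queue [5, 4, 3, 2]
Visit 5 → queue [4, 3, 2]
Visit 4 → queue [3, 2]
Visit 3 → queue [2]
Visit 2 → queue []

7 -> 11 -> 1 -> 12 -> 10 -> 9 -> 8 -> 6 -> 5 -> 4 -> 3 -> 2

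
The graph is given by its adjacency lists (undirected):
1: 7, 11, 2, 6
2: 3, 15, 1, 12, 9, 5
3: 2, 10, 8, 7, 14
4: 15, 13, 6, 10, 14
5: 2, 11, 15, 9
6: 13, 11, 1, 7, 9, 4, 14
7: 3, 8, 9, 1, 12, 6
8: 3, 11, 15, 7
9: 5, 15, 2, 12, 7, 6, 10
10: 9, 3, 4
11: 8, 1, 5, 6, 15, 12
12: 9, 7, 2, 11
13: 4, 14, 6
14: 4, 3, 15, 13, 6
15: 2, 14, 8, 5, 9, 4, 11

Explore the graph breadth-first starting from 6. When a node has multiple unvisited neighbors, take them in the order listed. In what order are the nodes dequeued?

6 13 11 1 7 9 4 14 8 5 15 12 2 3 10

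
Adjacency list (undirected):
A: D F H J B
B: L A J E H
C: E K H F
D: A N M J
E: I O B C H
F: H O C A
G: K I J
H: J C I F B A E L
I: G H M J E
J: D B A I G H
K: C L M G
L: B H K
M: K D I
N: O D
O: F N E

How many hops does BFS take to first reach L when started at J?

2

Level 0: J
Level 1: A, B, D, G, H, I
Level 2: C, E, F, K, L, M, N
Level 3: O
L first appears at level 2.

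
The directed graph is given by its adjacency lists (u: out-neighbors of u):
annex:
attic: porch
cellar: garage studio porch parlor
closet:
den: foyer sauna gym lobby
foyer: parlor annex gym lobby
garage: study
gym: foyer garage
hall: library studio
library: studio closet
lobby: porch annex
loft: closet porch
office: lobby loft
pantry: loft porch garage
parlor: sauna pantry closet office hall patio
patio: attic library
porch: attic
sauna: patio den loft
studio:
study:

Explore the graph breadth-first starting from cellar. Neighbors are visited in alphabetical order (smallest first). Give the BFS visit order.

Visit cellar; enqueue garage, parlor, porch, studio → queue [garage, parlor, porch, studio]
Visit garage; enqueue study → queue [parlor, porch, studio, study]
Visit parlor; enqueue closet, hall, office, pantry, patio, sauna → queue [porch, studio, study, closet, hall, office, pantry, patio, sauna]
Visit porch; enqueue attic → queue [studio, study, closet, hall, office, pantry, patio, sauna, attic]
Visit studio → queue [study, closet, hall, office, pantry, patio, sauna, attic]
Visit study → queue [closet, hall, office, pantry, patio, sauna, attic]
Visit closet → queue [hall, office, pantry, patio, sauna, attic]
Visit hall; enqueue library → queue [office, pantry, patio, sauna, attic, library]
Visit office; enqueue lobby, loft → queue [pantry, patio, sauna, attic, library, lobby, loft]
Visit pantry → queue [patio, sauna, attic, library, lobby, loft]
Visit patio → queue [sauna, attic, library, lobby, loft]
Visit sauna; enqueue den → queue [attic, library, lobby, loft, den]
Visit attic → queue [library, lobby, loft, den]
Visit library → queue [lobby, loft, den]
Visit lobby; enqueue annex → queue [loft, den, annex]
Visit loft → queue [den, annex]
Visit den; enqueue foyer, gym → queue [annex, foyer, gym]
Visit annex → queue [foyer, gym]
Visit foyer → queue [gym]
Visit gym → queue []

cellar -> garage -> parlor -> porch -> studio -> study -> closet -> hall -> office -> pantry -> patio -> sauna -> attic -> library -> lobby -> loft -> den -> annex -> foyer -> gym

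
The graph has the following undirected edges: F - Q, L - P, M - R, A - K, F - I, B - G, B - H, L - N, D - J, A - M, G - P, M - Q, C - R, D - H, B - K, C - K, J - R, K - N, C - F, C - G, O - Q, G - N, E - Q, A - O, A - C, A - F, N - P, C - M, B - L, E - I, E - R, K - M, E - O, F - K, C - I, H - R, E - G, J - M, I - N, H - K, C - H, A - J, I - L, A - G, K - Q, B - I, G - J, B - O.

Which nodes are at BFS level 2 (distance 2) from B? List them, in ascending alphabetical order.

A, C, D, E, F, J, M, N, P, Q, R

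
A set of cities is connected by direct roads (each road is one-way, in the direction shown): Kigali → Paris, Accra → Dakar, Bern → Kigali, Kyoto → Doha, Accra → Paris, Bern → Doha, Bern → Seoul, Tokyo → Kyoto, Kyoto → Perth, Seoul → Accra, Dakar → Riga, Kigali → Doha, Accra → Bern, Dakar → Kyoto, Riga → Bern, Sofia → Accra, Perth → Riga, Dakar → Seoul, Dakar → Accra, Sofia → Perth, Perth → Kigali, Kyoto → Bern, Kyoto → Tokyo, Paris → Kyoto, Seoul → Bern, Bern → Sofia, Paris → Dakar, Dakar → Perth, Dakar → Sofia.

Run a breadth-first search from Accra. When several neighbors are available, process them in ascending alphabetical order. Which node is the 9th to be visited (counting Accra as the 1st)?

Kyoto

Visit Accra; enqueue Bern, Dakar, Paris → queue [Bern, Dakar, Paris]
Visit Bern; enqueue Doha, Kigali, Seoul, Sofia → queue [Dakar, Paris, Doha, Kigali, Seoul, Sofia]
Visit Dakar; enqueue Kyoto, Perth, Riga → queue [Paris, Doha, Kigali, Seoul, Sofia, Kyoto, Perth, Riga]
Visit Paris → queue [Doha, Kigali, Seoul, Sofia, Kyoto, Perth, Riga]
Visit Doha → queue [Kigali, Seoul, Sofia, Kyoto, Perth, Riga]
Visit Kigali → queue [Seoul, Sofia, Kyoto, Perth, Riga]
Visit Seoul → queue [Sofia, Kyoto, Perth, Riga]
Visit Sofia → queue [Kyoto, Perth, Riga]
Visit Kyoto; enqueue Tokyo → queue [Perth, Riga, Tokyo]
Visit Perth → queue [Riga, Tokyo]
Visit Riga → queue [Tokyo]
Visit Tokyo → queue []

Visit order: Accra, Bern, Dakar, Paris, Doha, Kigali, Seoul, Sofia, Kyoto, Perth, Riga, Tokyo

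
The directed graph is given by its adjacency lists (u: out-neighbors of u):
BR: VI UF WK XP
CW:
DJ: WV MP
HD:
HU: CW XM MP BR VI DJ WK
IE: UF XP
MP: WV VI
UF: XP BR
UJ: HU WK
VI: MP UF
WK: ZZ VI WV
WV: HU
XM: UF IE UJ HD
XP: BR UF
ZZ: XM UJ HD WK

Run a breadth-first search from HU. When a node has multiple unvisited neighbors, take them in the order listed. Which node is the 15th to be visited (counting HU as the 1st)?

ZZ

Visit HU; enqueue CW, XM, MP, BR, VI, DJ, WK → queue [CW, XM, MP, BR, VI, DJ, WK]
Visit CW → queue [XM, MP, BR, VI, DJ, WK]
Visit XM; enqueue UF, IE, UJ, HD → queue [MP, BR, VI, DJ, WK, UF, IE, UJ, HD]
Visit MP; enqueue WV → queue [BR, VI, DJ, WK, UF, IE, UJ, HD, WV]
Visit BR; enqueue XP → queue [VI, DJ, WK, UF, IE, UJ, HD, WV, XP]
Visit VI → queue [DJ, WK, UF, IE, UJ, HD, WV, XP]
Visit DJ → queue [WK, UF, IE, UJ, HD, WV, XP]
Visit WK; enqueue ZZ → queue [UF, IE, UJ, HD, WV, XP, ZZ]
Visit UF → queue [IE, UJ, HD, WV, XP, ZZ]
Visit IE → queue [UJ, HD, WV, XP, ZZ]
Visit UJ → queue [HD, WV, XP, ZZ]
Visit HD → queue [WV, XP, ZZ]
Visit WV → queue [XP, ZZ]
Visit XP → queue [ZZ]
Visit ZZ → queue []

Visit order: HU, CW, XM, MP, BR, VI, DJ, WK, UF, IE, UJ, HD, WV, XP, ZZ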